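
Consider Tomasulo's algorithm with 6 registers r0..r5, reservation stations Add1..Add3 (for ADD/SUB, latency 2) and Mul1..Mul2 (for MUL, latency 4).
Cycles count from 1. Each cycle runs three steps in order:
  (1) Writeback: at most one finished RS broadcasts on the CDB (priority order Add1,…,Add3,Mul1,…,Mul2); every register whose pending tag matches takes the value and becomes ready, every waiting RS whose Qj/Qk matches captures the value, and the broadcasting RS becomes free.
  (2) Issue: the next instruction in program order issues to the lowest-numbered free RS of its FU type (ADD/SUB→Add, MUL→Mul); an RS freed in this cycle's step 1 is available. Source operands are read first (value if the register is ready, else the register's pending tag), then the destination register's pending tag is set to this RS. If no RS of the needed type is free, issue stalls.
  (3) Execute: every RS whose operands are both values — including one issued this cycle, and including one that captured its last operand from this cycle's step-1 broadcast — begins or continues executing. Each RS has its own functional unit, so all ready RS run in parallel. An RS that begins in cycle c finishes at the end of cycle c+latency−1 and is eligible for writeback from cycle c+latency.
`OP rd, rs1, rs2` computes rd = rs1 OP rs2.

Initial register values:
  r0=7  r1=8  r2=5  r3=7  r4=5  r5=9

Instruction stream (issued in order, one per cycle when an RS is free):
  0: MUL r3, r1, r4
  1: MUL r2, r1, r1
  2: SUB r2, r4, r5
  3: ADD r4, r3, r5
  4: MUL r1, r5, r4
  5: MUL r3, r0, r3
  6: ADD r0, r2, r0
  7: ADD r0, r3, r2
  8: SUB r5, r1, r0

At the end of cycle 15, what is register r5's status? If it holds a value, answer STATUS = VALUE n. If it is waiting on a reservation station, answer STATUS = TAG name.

  c1: issue MUL r3<-Mul1  regs: r0:7,r1:8,r2:5,r3:Mul1,r4:5,r5:9
  c2: issue MUL r2<-Mul2  regs: r0:7,r1:8,r2:Mul2,r3:Mul1,r4:5,r5:9
  c3: issue SUB r2<-Add1  regs: r0:7,r1:8,r2:Add1,r3:Mul1,r4:5,r5:9
  c4: issue ADD r4<-Add2  regs: r0:7,r1:8,r2:Add1,r3:Mul1,r4:Add2,r5:9
  c5: CDB Add1=-4; stall  regs: r0:7,r1:8,r2:-4,r3:Mul1,r4:Add2,r5:9
  c6: CDB Mul1=40; issue MUL r1<-Mul1  regs: r0:7,r1:Mul1,r2:-4,r3:40,r4:Add2,r5:9
  c7: CDB Mul2=64; issue MUL r3<-Mul2  regs: r0:7,r1:Mul1,r2:-4,r3:Mul2,r4:Add2,r5:9
  c8: CDB Add2=49; issue ADD r0<-Add1  regs: r0:Add1,r1:Mul1,r2:-4,r3:Mul2,r4:49,r5:9
  c9: issue ADD r0<-Add2  regs: r0:Add2,r1:Mul1,r2:-4,r3:Mul2,r4:49,r5:9
  c10: CDB Add1=3; issue SUB r5<-Add1  regs: r0:Add2,r1:Mul1,r2:-4,r3:Mul2,r4:49,r5:Add1
  c11: CDB Mul2=280  regs: r0:Add2,r1:Mul1,r2:-4,r3:280,r4:49,r5:Add1
  c12: CDB Mul1=441  regs: r0:Add2,r1:441,r2:-4,r3:280,r4:49,r5:Add1
  c13: CDB Add2=276  regs: r0:276,r1:441,r2:-4,r3:280,r4:49,r5:Add1
  c14: -  regs: r0:276,r1:441,r2:-4,r3:280,r4:49,r5:Add1
  c15: CDB Add1=165  regs: r0:276,r1:441,r2:-4,r3:280,r4:49,r5:165

STATUS = VALUE 165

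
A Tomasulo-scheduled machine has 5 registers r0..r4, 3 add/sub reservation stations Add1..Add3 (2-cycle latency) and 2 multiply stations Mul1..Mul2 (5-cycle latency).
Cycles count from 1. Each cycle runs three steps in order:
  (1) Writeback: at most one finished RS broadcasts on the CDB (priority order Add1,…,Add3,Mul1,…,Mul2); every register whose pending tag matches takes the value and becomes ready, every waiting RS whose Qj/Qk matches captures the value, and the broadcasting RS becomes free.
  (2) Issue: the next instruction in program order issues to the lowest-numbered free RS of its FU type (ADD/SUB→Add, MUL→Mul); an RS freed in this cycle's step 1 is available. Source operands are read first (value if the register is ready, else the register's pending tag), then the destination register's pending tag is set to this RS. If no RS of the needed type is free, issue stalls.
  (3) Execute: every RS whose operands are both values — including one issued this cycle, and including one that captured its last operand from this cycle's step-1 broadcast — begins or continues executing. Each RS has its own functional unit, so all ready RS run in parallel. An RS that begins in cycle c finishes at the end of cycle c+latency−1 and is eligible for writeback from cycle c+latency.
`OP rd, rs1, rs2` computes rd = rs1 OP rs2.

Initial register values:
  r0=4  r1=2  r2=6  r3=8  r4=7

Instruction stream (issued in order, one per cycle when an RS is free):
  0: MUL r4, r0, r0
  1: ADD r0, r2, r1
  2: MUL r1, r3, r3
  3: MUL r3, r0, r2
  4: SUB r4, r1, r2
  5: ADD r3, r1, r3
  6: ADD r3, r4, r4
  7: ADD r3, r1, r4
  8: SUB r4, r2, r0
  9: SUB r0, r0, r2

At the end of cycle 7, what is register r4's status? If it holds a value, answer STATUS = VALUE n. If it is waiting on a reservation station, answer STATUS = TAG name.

STATUS = TAG Add1

cycle 1: issue MUL r4<-Mul1 // r0:4,r1:2,r2:6,r3:8,r4:Mul1
cycle 2: issue ADD r0<-Add1 // r0:Add1,r1:2,r2:6,r3:8,r4:Mul1
cycle 3: issue MUL r1<-Mul2 // r0:Add1,r1:Mul2,r2:6,r3:8,r4:Mul1
cycle 4: CDB Add1=8; stall // r0:8,r1:Mul2,r2:6,r3:8,r4:Mul1
cycle 5: stall // r0:8,r1:Mul2,r2:6,r3:8,r4:Mul1
cycle 6: CDB Mul1=16; issue MUL r3<-Mul1 // r0:8,r1:Mul2,r2:6,r3:Mul1,r4:16
cycle 7: issue SUB r4<-Add1 // r0:8,r1:Mul2,r2:6,r3:Mul1,r4:Add1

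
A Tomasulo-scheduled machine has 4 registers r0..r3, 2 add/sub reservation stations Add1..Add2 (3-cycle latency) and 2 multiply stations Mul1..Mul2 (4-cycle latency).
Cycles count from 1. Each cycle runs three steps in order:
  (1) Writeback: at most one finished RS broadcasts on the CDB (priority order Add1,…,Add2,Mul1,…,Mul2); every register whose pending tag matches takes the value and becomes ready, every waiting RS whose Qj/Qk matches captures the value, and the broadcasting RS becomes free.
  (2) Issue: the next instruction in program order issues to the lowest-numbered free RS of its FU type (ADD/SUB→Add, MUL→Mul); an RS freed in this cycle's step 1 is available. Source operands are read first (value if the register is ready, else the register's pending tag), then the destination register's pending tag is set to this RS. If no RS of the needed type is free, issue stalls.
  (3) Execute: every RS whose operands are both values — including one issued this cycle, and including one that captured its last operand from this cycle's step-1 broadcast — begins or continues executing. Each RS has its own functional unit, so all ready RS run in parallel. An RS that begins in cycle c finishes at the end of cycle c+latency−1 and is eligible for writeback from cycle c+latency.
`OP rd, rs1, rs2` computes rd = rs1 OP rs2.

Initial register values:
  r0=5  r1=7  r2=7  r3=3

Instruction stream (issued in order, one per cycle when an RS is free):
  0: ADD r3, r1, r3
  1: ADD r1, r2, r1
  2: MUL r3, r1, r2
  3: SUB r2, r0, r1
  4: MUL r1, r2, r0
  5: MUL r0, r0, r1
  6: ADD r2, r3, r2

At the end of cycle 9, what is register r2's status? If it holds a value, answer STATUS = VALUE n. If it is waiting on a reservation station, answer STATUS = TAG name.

STATUS = VALUE -9

cycle 1: issue ADD r3<-Add1 // r0:5,r1:7,r2:7,r3:Add1
cycle 2: issue ADD r1<-Add2 // r0:5,r1:Add2,r2:7,r3:Add1
cycle 3: issue MUL r3<-Mul1 // r0:5,r1:Add2,r2:7,r3:Mul1
cycle 4: CDB Add1=10; issue SUB r2<-Add1 // r0:5,r1:Add2,r2:Add1,r3:Mul1
cycle 5: CDB Add2=14; issue MUL r1<-Mul2 // r0:5,r1:Mul2,r2:Add1,r3:Mul1
cycle 6: stall // r0:5,r1:Mul2,r2:Add1,r3:Mul1
cycle 7: stall // r0:5,r1:Mul2,r2:Add1,r3:Mul1
cycle 8: CDB Add1=-9; stall // r0:5,r1:Mul2,r2:-9,r3:Mul1
cycle 9: CDB Mul1=98; issue MUL r0<-Mul1 // r0:Mul1,r1:Mul2,r2:-9,r3:98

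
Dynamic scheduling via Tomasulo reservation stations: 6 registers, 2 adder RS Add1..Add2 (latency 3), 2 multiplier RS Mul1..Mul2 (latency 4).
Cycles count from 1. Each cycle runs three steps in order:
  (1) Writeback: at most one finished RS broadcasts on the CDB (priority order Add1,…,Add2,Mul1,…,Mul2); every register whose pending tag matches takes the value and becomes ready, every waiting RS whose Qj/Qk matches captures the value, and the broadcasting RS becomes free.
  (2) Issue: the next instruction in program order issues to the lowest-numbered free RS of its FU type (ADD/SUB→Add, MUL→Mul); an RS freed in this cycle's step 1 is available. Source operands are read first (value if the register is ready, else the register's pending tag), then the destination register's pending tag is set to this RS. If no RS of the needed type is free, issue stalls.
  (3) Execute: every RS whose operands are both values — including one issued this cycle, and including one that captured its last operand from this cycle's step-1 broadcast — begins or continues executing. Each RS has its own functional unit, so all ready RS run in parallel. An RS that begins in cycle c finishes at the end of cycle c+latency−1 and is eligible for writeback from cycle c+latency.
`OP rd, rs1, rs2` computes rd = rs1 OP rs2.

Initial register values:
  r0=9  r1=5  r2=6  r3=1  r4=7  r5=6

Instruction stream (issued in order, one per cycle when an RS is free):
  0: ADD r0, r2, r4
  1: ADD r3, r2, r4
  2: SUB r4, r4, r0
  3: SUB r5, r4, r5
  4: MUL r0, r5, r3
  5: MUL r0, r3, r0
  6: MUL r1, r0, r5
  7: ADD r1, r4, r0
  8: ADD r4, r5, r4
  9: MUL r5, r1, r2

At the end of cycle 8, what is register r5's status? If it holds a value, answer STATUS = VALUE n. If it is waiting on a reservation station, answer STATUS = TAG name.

STATUS = TAG Add2

cycle 1: issue ADD r0<-Add1 // r0:Add1,r1:5,r2:6,r3:1,r4:7,r5:6
cycle 2: issue ADD r3<-Add2 // r0:Add1,r1:5,r2:6,r3:Add2,r4:7,r5:6
cycle 3: stall // r0:Add1,r1:5,r2:6,r3:Add2,r4:7,r5:6
cycle 4: CDB Add1=13; issue SUB r4<-Add1 // r0:13,r1:5,r2:6,r3:Add2,r4:Add1,r5:6
cycle 5: CDB Add2=13; issue SUB r5<-Add2 // r0:13,r1:5,r2:6,r3:13,r4:Add1,r5:Add2
cycle 6: issue MUL r0<-Mul1 // r0:Mul1,r1:5,r2:6,r3:13,r4:Add1,r5:Add2
cycle 7: CDB Add1=-6; issue MUL r0<-Mul2 // r0:Mul2,r1:5,r2:6,r3:13,r4:-6,r5:Add2
cycle 8: stall // r0:Mul2,r1:5,r2:6,r3:13,r4:-6,r5:Add2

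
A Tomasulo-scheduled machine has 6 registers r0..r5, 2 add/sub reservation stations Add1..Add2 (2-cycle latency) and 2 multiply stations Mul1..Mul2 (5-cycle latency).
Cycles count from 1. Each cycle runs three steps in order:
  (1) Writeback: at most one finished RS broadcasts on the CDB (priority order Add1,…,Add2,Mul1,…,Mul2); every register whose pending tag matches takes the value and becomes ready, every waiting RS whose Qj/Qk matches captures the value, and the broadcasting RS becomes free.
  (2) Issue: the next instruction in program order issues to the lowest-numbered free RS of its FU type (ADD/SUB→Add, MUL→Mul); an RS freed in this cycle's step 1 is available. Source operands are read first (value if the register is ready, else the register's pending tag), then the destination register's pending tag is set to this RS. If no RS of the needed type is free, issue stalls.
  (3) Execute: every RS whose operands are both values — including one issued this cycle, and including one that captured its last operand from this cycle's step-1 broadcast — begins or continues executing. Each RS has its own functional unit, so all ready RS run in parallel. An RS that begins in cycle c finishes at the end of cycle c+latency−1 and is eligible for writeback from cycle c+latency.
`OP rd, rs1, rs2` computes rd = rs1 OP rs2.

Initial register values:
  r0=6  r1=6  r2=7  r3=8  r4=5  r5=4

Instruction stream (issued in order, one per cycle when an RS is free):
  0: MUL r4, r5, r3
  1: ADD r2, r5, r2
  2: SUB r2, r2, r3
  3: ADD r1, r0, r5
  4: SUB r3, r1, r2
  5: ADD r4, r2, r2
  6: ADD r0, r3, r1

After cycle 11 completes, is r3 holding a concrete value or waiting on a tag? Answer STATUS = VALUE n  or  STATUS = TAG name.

STATUS = VALUE 7

  c1: issue MUL r4<-Mul1  regs: r0:6,r1:6,r2:7,r3:8,r4:Mul1,r5:4
  c2: issue ADD r2<-Add1  regs: r0:6,r1:6,r2:Add1,r3:8,r4:Mul1,r5:4
  c3: issue SUB r2<-Add2  regs: r0:6,r1:6,r2:Add2,r3:8,r4:Mul1,r5:4
  c4: CDB Add1=11; issue ADD r1<-Add1  regs: r0:6,r1:Add1,r2:Add2,r3:8,r4:Mul1,r5:4
  c5: stall  regs: r0:6,r1:Add1,r2:Add2,r3:8,r4:Mul1,r5:4
  c6: CDB Add1=10; issue SUB r3<-Add1  regs: r0:6,r1:10,r2:Add2,r3:Add1,r4:Mul1,r5:4
  c7: CDB Add2=3; issue ADD r4<-Add2  regs: r0:6,r1:10,r2:3,r3:Add1,r4:Add2,r5:4
  c8: CDB Mul1=32; stall  regs: r0:6,r1:10,r2:3,r3:Add1,r4:Add2,r5:4
  c9: CDB Add1=7; issue ADD r0<-Add1  regs: r0:Add1,r1:10,r2:3,r3:7,r4:Add2,r5:4
  c10: CDB Add2=6  regs: r0:Add1,r1:10,r2:3,r3:7,r4:6,r5:4
  c11: CDB Add1=17  regs: r0:17,r1:10,r2:3,r3:7,r4:6,r5:4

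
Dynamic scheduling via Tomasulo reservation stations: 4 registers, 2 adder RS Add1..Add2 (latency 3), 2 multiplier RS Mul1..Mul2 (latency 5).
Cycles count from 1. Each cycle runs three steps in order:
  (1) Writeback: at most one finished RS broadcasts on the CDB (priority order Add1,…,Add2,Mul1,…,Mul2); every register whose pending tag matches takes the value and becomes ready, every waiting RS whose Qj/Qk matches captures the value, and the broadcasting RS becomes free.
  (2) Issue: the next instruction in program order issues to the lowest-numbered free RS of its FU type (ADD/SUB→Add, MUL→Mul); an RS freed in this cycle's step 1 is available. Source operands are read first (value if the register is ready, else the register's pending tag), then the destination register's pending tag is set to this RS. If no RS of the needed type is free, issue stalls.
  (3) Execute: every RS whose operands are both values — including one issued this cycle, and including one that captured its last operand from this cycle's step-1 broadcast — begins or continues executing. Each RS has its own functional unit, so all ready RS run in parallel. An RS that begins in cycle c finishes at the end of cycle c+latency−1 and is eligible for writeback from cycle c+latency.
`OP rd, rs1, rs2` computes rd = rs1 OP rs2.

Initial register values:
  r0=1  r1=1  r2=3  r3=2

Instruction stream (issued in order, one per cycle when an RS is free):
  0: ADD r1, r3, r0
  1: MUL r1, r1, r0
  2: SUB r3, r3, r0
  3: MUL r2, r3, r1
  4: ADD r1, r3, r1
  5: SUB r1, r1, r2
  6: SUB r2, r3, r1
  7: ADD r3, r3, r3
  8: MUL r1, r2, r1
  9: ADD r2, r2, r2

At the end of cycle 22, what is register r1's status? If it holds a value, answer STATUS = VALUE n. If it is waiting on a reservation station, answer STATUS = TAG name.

c1: issue ADD r1<-Add1 | r0:1,r1:Add1,r2:3,r3:2
c2: issue MUL r1<-Mul1 | r0:1,r1:Mul1,r2:3,r3:2
c3: issue SUB r3<-Add2 | r0:1,r1:Mul1,r2:3,r3:Add2
c4: CDB Add1=3; issue MUL r2<-Mul2 | r0:1,r1:Mul1,r2:Mul2,r3:Add2
c5: issue ADD r1<-Add1 | r0:1,r1:Add1,r2:Mul2,r3:Add2
c6: CDB Add2=1; issue SUB r1<-Add2 | r0:1,r1:Add2,r2:Mul2,r3:1
c7: stall | r0:1,r1:Add2,r2:Mul2,r3:1
c8: stall | r0:1,r1:Add2,r2:Mul2,r3:1
c9: CDB Mul1=3; stall | r0:1,r1:Add2,r2:Mul2,r3:1
c10: stall | r0:1,r1:Add2,r2:Mul2,r3:1
c11: stall | r0:1,r1:Add2,r2:Mul2,r3:1
c12: CDB Add1=4; issue SUB r2<-Add1 | r0:1,r1:Add2,r2:Add1,r3:1
c13: stall | r0:1,r1:Add2,r2:Add1,r3:1
c14: CDB Mul2=3; stall | r0:1,r1:Add2,r2:Add1,r3:1
c15: stall | r0:1,r1:Add2,r2:Add1,r3:1
c16: stall | r0:1,r1:Add2,r2:Add1,r3:1
c17: CDB Add2=1; issue ADD r3<-Add2 | r0:1,r1:1,r2:Add1,r3:Add2
c18: issue MUL r1<-Mul1 | r0:1,r1:Mul1,r2:Add1,r3:Add2
c19: stall | r0:1,r1:Mul1,r2:Add1,r3:Add2
c20: CDB Add1=0; issue ADD r2<-Add1 | r0:1,r1:Mul1,r2:Add1,r3:Add2
c21: CDB Add2=2 | r0:1,r1:Mul1,r2:Add1,r3:2
c22: - | r0:1,r1:Mul1,r2:Add1,r3:2

STATUS = TAG Mul1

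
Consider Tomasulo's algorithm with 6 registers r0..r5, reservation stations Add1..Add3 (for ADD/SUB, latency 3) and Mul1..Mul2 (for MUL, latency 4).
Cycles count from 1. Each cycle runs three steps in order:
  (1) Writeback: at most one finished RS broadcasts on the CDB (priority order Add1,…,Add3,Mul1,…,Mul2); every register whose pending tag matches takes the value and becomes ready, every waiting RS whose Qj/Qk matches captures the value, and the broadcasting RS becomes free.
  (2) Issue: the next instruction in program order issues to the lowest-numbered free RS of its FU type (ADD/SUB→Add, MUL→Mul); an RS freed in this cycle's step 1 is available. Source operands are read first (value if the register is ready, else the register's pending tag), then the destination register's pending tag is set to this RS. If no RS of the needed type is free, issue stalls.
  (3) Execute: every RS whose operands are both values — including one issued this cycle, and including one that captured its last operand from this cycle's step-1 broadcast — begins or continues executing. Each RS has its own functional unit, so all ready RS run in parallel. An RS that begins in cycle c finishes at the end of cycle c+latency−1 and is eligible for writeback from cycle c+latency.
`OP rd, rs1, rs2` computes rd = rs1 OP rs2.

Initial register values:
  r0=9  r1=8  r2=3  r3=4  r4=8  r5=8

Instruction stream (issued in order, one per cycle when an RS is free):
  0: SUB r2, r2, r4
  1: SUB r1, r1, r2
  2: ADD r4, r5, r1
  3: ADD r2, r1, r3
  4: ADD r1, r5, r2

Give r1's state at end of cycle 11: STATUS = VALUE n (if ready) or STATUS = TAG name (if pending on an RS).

STATUS = TAG Add2

c1: issue SUB r2<-Add1 | r0:9,r1:8,r2:Add1,r3:4,r4:8,r5:8
c2: issue SUB r1<-Add2 | r0:9,r1:Add2,r2:Add1,r3:4,r4:8,r5:8
c3: issue ADD r4<-Add3 | r0:9,r1:Add2,r2:Add1,r3:4,r4:Add3,r5:8
c4: CDB Add1=-5; issue ADD r2<-Add1 | r0:9,r1:Add2,r2:Add1,r3:4,r4:Add3,r5:8
c5: stall | r0:9,r1:Add2,r2:Add1,r3:4,r4:Add3,r5:8
c6: stall | r0:9,r1:Add2,r2:Add1,r3:4,r4:Add3,r5:8
c7: CDB Add2=13; issue ADD r1<-Add2 | r0:9,r1:Add2,r2:Add1,r3:4,r4:Add3,r5:8
c8: - | r0:9,r1:Add2,r2:Add1,r3:4,r4:Add3,r5:8
c9: - | r0:9,r1:Add2,r2:Add1,r3:4,r4:Add3,r5:8
c10: CDB Add1=17 | r0:9,r1:Add2,r2:17,r3:4,r4:Add3,r5:8
c11: CDB Add3=21 | r0:9,r1:Add2,r2:17,r3:4,r4:21,r5:8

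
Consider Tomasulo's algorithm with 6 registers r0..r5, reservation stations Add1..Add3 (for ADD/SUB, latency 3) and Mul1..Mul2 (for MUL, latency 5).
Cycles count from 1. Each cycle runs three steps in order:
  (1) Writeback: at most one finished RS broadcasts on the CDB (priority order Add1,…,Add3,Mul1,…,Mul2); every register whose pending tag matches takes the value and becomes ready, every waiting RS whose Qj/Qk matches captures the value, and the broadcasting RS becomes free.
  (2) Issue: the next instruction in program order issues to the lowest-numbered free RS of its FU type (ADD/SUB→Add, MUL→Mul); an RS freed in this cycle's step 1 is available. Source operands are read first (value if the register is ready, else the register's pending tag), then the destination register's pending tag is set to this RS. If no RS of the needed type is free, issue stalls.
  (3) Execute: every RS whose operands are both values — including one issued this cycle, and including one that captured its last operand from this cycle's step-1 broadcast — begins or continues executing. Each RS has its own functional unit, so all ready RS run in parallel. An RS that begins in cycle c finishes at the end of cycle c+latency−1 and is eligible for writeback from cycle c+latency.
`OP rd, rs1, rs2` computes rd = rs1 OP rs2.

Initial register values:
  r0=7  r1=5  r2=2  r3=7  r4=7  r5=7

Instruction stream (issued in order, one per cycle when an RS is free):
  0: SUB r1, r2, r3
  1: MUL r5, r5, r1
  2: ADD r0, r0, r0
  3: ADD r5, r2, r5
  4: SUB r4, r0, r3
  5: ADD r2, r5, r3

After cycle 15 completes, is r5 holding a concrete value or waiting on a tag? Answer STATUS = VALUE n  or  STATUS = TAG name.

cycle 1: issue SUB r1<-Add1 // r0:7,r1:Add1,r2:2,r3:7,r4:7,r5:7
cycle 2: issue MUL r5<-Mul1 // r0:7,r1:Add1,r2:2,r3:7,r4:7,r5:Mul1
cycle 3: issue ADD r0<-Add2 // r0:Add2,r1:Add1,r2:2,r3:7,r4:7,r5:Mul1
cycle 4: CDB Add1=-5; issue ADD r5<-Add1 // r0:Add2,r1:-5,r2:2,r3:7,r4:7,r5:Add1
cycle 5: issue SUB r4<-Add3 // r0:Add2,r1:-5,r2:2,r3:7,r4:Add3,r5:Add1
cycle 6: CDB Add2=14; issue ADD r2<-Add2 // r0:14,r1:-5,r2:Add2,r3:7,r4:Add3,r5:Add1
cycle 7: - // r0:14,r1:-5,r2:Add2,r3:7,r4:Add3,r5:Add1
cycle 8: - // r0:14,r1:-5,r2:Add2,r3:7,r4:Add3,r5:Add1
cycle 9: CDB Add3=7 // r0:14,r1:-5,r2:Add2,r3:7,r4:7,r5:Add1
cycle 10: CDB Mul1=-35 // r0:14,r1:-5,r2:Add2,r3:7,r4:7,r5:Add1
cycle 11: - // r0:14,r1:-5,r2:Add2,r3:7,r4:7,r5:Add1
cycle 12: - // r0:14,r1:-5,r2:Add2,r3:7,r4:7,r5:Add1
cycle 13: CDB Add1=-33 // r0:14,r1:-5,r2:Add2,r3:7,r4:7,r5:-33
cycle 14: - // r0:14,r1:-5,r2:Add2,r3:7,r4:7,r5:-33
cycle 15: - // r0:14,r1:-5,r2:Add2,r3:7,r4:7,r5:-33

STATUS = VALUE -33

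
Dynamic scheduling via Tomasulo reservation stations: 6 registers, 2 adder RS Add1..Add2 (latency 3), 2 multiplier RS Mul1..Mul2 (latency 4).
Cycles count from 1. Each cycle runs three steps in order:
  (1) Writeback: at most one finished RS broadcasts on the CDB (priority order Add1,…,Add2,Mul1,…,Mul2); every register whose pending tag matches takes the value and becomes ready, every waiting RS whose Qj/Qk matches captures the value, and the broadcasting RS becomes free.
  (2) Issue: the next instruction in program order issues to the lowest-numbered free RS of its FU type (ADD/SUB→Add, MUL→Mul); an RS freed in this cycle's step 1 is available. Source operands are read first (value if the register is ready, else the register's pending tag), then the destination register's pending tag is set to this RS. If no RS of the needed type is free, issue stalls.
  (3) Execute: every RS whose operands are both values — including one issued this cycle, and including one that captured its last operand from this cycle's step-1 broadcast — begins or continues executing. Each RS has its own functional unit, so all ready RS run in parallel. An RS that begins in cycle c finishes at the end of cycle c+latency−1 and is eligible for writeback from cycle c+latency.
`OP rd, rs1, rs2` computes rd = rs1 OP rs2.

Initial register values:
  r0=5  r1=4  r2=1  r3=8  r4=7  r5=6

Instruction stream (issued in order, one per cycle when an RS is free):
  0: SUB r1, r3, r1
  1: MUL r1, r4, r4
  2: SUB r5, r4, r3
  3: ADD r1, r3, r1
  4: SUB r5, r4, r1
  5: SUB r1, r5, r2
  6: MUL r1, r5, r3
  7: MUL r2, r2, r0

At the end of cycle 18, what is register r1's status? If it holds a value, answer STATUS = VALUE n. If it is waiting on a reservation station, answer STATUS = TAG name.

STATUS = VALUE -400

  c1: issue SUB r1<-Add1  regs: r0:5,r1:Add1,r2:1,r3:8,r4:7,r5:6
  c2: issue MUL r1<-Mul1  regs: r0:5,r1:Mul1,r2:1,r3:8,r4:7,r5:6
  c3: issue SUB r5<-Add2  regs: r0:5,r1:Mul1,r2:1,r3:8,r4:7,r5:Add2
  c4: CDB Add1=4; issue ADD r1<-Add1  regs: r0:5,r1:Add1,r2:1,r3:8,r4:7,r5:Add2
  c5: stall  regs: r0:5,r1:Add1,r2:1,r3:8,r4:7,r5:Add2
  c6: CDB Add2=-1; issue SUB r5<-Add2  regs: r0:5,r1:Add1,r2:1,r3:8,r4:7,r5:Add2
  c7: CDB Mul1=49; stall  regs: r0:5,r1:Add1,r2:1,r3:8,r4:7,r5:Add2
  c8: stall  regs: r0:5,r1:Add1,r2:1,r3:8,r4:7,r5:Add2
  c9: stall  regs: r0:5,r1:Add1,r2:1,r3:8,r4:7,r5:Add2
  c10: CDB Add1=57; issue SUB r1<-Add1  regs: r0:5,r1:Add1,r2:1,r3:8,r4:7,r5:Add2
  c11: issue MUL r1<-Mul1  regs: r0:5,r1:Mul1,r2:1,r3:8,r4:7,r5:Add2
  c12: issue MUL r2<-Mul2  regs: r0:5,r1:Mul1,r2:Mul2,r3:8,r4:7,r5:Add2
  c13: CDB Add2=-50  regs: r0:5,r1:Mul1,r2:Mul2,r3:8,r4:7,r5:-50
  c14: -  regs: r0:5,r1:Mul1,r2:Mul2,r3:8,r4:7,r5:-50
  c15: -  regs: r0:5,r1:Mul1,r2:Mul2,r3:8,r4:7,r5:-50
  c16: CDB Add1=-51  regs: r0:5,r1:Mul1,r2:Mul2,r3:8,r4:7,r5:-50
  c17: CDB Mul1=-400  regs: r0:5,r1:-400,r2:Mul2,r3:8,r4:7,r5:-50
  c18: CDB Mul2=5  regs: r0:5,r1:-400,r2:5,r3:8,r4:7,r5:-50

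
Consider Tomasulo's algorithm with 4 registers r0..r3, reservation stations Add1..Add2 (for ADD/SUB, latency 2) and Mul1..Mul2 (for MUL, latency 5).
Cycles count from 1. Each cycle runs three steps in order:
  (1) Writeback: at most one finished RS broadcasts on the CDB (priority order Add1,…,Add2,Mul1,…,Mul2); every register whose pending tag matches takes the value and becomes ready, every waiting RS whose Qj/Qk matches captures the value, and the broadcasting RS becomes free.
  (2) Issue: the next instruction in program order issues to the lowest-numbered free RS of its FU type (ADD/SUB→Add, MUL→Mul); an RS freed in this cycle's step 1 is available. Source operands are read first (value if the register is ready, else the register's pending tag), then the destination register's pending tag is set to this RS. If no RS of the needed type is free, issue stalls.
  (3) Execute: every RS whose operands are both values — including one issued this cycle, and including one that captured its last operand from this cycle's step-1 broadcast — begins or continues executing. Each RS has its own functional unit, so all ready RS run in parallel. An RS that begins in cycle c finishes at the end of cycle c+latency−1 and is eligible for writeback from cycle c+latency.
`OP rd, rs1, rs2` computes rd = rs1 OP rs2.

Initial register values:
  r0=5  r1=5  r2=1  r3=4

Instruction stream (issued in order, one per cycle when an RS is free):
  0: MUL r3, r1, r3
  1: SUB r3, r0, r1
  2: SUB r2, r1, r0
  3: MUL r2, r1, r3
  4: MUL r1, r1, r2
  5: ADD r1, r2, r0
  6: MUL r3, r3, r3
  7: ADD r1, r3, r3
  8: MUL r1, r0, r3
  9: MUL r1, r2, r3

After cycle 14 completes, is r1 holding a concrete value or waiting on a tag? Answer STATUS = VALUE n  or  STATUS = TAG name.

cycle 1: issue MUL r3<-Mul1 // r0:5,r1:5,r2:1,r3:Mul1
cycle 2: issue SUB r3<-Add1 // r0:5,r1:5,r2:1,r3:Add1
cycle 3: issue SUB r2<-Add2 // r0:5,r1:5,r2:Add2,r3:Add1
cycle 4: CDB Add1=0; issue MUL r2<-Mul2 // r0:5,r1:5,r2:Mul2,r3:0
cycle 5: CDB Add2=0; stall // r0:5,r1:5,r2:Mul2,r3:0
cycle 6: CDB Mul1=20; issue MUL r1<-Mul1 // r0:5,r1:Mul1,r2:Mul2,r3:0
cycle 7: issue ADD r1<-Add1 // r0:5,r1:Add1,r2:Mul2,r3:0
cycle 8: stall // r0:5,r1:Add1,r2:Mul2,r3:0
cycle 9: CDB Mul2=0; issue MUL r3<-Mul2 // r0:5,r1:Add1,r2:0,r3:Mul2
cycle 10: issue ADD r1<-Add2 // r0:5,r1:Add2,r2:0,r3:Mul2
cycle 11: CDB Add1=5; stall // r0:5,r1:Add2,r2:0,r3:Mul2
cycle 12: stall // r0:5,r1:Add2,r2:0,r3:Mul2
cycle 13: stall // r0:5,r1:Add2,r2:0,r3:Mul2
cycle 14: CDB Mul1=0; issue MUL r1<-Mul1 // r0:5,r1:Mul1,r2:0,r3:Mul2

STATUS = TAG Mul1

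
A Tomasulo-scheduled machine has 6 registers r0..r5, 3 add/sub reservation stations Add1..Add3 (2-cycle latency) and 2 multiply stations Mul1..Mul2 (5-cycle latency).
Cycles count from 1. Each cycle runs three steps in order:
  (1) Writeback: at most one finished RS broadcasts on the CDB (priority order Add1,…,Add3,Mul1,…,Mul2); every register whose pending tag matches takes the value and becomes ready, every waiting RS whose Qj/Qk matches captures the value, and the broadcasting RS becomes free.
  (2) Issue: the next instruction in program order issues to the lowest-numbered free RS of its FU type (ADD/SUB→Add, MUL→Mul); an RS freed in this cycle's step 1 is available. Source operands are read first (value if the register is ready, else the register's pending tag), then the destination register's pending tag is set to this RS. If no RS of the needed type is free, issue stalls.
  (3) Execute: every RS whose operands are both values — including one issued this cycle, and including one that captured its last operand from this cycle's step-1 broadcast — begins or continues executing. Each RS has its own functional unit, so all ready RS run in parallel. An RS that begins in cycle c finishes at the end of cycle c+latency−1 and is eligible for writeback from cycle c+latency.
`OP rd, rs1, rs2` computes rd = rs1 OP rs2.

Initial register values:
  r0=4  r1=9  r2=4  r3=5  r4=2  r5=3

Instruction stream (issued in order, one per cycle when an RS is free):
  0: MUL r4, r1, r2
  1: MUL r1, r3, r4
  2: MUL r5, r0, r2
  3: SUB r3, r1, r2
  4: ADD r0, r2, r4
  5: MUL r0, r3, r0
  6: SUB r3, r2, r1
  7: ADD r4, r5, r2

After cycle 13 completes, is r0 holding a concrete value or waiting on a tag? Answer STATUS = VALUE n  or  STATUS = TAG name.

STATUS = TAG Mul1

cycle 1: issue MUL r4<-Mul1 // r0:4,r1:9,r2:4,r3:5,r4:Mul1,r5:3
cycle 2: issue MUL r1<-Mul2 // r0:4,r1:Mul2,r2:4,r3:5,r4:Mul1,r5:3
cycle 3: stall // r0:4,r1:Mul2,r2:4,r3:5,r4:Mul1,r5:3
cycle 4: stall // r0:4,r1:Mul2,r2:4,r3:5,r4:Mul1,r5:3
cycle 5: stall // r0:4,r1:Mul2,r2:4,r3:5,r4:Mul1,r5:3
cycle 6: CDB Mul1=36; issue MUL r5<-Mul1 // r0:4,r1:Mul2,r2:4,r3:5,r4:36,r5:Mul1
cycle 7: issue SUB r3<-Add1 // r0:4,r1:Mul2,r2:4,r3:Add1,r4:36,r5:Mul1
cycle 8: issue ADD r0<-Add2 // r0:Add2,r1:Mul2,r2:4,r3:Add1,r4:36,r5:Mul1
cycle 9: stall // r0:Add2,r1:Mul2,r2:4,r3:Add1,r4:36,r5:Mul1
cycle 10: CDB Add2=40; stall // r0:40,r1:Mul2,r2:4,r3:Add1,r4:36,r5:Mul1
cycle 11: CDB Mul1=16; issue MUL r0<-Mul1 // r0:Mul1,r1:Mul2,r2:4,r3:Add1,r4:36,r5:16
cycle 12: CDB Mul2=180; issue SUB r3<-Add2 // r0:Mul1,r1:180,r2:4,r3:Add2,r4:36,r5:16
cycle 13: issue ADD r4<-Add3 // r0:Mul1,r1:180,r2:4,r3:Add2,r4:Add3,r5:16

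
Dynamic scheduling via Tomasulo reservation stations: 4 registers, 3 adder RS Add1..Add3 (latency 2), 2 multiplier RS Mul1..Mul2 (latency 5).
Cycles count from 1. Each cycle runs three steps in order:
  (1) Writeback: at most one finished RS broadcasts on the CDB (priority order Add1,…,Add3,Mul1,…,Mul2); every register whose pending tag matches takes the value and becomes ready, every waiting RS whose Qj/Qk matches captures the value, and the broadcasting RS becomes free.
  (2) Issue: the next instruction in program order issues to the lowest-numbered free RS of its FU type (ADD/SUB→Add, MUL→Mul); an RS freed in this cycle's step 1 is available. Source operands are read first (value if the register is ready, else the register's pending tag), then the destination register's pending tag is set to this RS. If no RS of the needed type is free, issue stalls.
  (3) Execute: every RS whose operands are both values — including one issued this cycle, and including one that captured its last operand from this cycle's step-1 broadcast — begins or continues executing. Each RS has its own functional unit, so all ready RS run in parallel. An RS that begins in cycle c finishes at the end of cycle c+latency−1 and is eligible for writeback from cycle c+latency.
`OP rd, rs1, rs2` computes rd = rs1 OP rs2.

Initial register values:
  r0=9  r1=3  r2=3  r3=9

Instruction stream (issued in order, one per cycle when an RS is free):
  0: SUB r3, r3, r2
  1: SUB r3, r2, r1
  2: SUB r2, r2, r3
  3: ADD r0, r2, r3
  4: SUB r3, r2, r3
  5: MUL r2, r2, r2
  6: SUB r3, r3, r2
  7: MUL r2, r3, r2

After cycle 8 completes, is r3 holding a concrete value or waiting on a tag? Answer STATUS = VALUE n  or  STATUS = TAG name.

STATUS = TAG Add1

cycle 1: issue SUB r3<-Add1 // r0:9,r1:3,r2:3,r3:Add1
cycle 2: issue SUB r3<-Add2 // r0:9,r1:3,r2:3,r3:Add2
cycle 3: CDB Add1=6; issue SUB r2<-Add1 // r0:9,r1:3,r2:Add1,r3:Add2
cycle 4: CDB Add2=0; issue ADD r0<-Add2 // r0:Add2,r1:3,r2:Add1,r3:0
cycle 5: issue SUB r3<-Add3 // r0:Add2,r1:3,r2:Add1,r3:Add3
cycle 6: CDB Add1=3; issue MUL r2<-Mul1 // r0:Add2,r1:3,r2:Mul1,r3:Add3
cycle 7: issue SUB r3<-Add1 // r0:Add2,r1:3,r2:Mul1,r3:Add1
cycle 8: CDB Add2=3; issue MUL r2<-Mul2 // r0:3,r1:3,r2:Mul2,r3:Add1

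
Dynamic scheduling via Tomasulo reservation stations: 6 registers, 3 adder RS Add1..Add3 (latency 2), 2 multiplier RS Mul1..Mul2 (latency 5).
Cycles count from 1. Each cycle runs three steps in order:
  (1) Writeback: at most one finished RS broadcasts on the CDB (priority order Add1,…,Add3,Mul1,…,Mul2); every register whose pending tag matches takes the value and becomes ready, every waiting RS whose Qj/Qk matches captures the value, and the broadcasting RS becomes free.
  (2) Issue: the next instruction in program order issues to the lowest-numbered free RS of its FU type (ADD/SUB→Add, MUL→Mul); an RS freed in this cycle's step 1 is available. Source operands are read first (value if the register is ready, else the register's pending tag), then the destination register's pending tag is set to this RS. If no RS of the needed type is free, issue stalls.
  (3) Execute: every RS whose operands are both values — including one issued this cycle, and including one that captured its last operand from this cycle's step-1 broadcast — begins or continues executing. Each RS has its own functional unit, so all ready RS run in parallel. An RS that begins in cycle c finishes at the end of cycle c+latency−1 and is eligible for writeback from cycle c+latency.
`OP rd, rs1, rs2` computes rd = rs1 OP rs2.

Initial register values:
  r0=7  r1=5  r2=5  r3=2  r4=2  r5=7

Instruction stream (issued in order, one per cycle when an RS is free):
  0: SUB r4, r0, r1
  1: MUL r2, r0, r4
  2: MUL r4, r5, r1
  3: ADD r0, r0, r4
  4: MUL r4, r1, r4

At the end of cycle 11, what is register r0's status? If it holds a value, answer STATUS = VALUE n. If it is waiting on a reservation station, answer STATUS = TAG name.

STATUS = VALUE 42

cycle 1: issue SUB r4<-Add1 // r0:7,r1:5,r2:5,r3:2,r4:Add1,r5:7
cycle 2: issue MUL r2<-Mul1 // r0:7,r1:5,r2:Mul1,r3:2,r4:Add1,r5:7
cycle 3: CDB Add1=2; issue MUL r4<-Mul2 // r0:7,r1:5,r2:Mul1,r3:2,r4:Mul2,r5:7
cycle 4: issue ADD r0<-Add1 // r0:Add1,r1:5,r2:Mul1,r3:2,r4:Mul2,r5:7
cycle 5: stall // r0:Add1,r1:5,r2:Mul1,r3:2,r4:Mul2,r5:7
cycle 6: stall // r0:Add1,r1:5,r2:Mul1,r3:2,r4:Mul2,r5:7
cycle 7: stall // r0:Add1,r1:5,r2:Mul1,r3:2,r4:Mul2,r5:7
cycle 8: CDB Mul1=14; issue MUL r4<-Mul1 // r0:Add1,r1:5,r2:14,r3:2,r4:Mul1,r5:7
cycle 9: CDB Mul2=35 // r0:Add1,r1:5,r2:14,r3:2,r4:Mul1,r5:7
cycle 10: - // r0:Add1,r1:5,r2:14,r3:2,r4:Mul1,r5:7
cycle 11: CDB Add1=42 // r0:42,r1:5,r2:14,r3:2,r4:Mul1,r5:7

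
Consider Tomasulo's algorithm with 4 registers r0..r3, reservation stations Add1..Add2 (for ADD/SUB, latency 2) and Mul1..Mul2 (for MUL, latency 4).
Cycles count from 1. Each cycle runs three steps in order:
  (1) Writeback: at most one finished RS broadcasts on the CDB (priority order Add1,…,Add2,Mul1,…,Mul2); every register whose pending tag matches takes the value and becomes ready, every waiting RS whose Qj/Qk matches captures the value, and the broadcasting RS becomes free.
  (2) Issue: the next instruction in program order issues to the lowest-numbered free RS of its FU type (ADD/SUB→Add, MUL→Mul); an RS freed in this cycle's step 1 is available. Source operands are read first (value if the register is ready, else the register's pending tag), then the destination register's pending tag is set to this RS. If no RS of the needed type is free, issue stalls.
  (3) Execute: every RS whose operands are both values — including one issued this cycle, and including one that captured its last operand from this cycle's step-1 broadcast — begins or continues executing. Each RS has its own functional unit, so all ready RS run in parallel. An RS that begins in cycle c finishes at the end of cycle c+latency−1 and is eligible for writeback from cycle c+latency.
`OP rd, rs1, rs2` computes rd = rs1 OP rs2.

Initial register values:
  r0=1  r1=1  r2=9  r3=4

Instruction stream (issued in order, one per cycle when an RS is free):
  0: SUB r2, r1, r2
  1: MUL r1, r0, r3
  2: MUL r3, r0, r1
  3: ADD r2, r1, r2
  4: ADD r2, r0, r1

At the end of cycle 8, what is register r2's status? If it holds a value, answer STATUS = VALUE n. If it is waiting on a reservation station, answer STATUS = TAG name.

c1: issue SUB r2<-Add1 | r0:1,r1:1,r2:Add1,r3:4
c2: issue MUL r1<-Mul1 | r0:1,r1:Mul1,r2:Add1,r3:4
c3: CDB Add1=-8; issue MUL r3<-Mul2 | r0:1,r1:Mul1,r2:-8,r3:Mul2
c4: issue ADD r2<-Add1 | r0:1,r1:Mul1,r2:Add1,r3:Mul2
c5: issue ADD r2<-Add2 | r0:1,r1:Mul1,r2:Add2,r3:Mul2
c6: CDB Mul1=4 | r0:1,r1:4,r2:Add2,r3:Mul2
c7: - | r0:1,r1:4,r2:Add2,r3:Mul2
c8: CDB Add1=-4 | r0:1,r1:4,r2:Add2,r3:Mul2

STATUS = TAG Add2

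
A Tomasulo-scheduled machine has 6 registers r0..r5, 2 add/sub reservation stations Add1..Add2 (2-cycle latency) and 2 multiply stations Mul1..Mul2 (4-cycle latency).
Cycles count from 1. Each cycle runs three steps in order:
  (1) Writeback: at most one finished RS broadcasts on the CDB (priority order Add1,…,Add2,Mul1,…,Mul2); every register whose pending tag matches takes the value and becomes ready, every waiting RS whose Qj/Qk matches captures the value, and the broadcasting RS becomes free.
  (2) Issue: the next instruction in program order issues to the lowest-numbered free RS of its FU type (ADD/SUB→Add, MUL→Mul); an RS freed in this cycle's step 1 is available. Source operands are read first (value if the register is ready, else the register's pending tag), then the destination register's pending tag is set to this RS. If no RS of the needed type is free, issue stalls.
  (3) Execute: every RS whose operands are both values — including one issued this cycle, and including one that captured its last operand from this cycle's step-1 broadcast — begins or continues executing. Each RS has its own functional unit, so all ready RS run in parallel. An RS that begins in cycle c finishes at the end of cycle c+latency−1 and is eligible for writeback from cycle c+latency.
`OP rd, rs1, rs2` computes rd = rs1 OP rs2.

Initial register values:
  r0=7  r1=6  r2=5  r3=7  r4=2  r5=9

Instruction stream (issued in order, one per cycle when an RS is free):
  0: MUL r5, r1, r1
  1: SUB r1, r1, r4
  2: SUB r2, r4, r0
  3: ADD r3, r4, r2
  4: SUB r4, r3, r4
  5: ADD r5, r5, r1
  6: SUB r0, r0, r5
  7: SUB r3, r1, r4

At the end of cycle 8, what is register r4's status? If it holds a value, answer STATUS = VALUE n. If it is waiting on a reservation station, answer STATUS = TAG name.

STATUS = TAG Add2

cycle 1: issue MUL r5<-Mul1 // r0:7,r1:6,r2:5,r3:7,r4:2,r5:Mul1
cycle 2: issue SUB r1<-Add1 // r0:7,r1:Add1,r2:5,r3:7,r4:2,r5:Mul1
cycle 3: issue SUB r2<-Add2 // r0:7,r1:Add1,r2:Add2,r3:7,r4:2,r5:Mul1
cycle 4: CDB Add1=4; issue ADD r3<-Add1 // r0:7,r1:4,r2:Add2,r3:Add1,r4:2,r5:Mul1
cycle 5: CDB Add2=-5; issue SUB r4<-Add2 // r0:7,r1:4,r2:-5,r3:Add1,r4:Add2,r5:Mul1
cycle 6: CDB Mul1=36; stall // r0:7,r1:4,r2:-5,r3:Add1,r4:Add2,r5:36
cycle 7: CDB Add1=-3; issue ADD r5<-Add1 // r0:7,r1:4,r2:-5,r3:-3,r4:Add2,r5:Add1
cycle 8: stall // r0:7,r1:4,r2:-5,r3:-3,r4:Add2,r5:Add1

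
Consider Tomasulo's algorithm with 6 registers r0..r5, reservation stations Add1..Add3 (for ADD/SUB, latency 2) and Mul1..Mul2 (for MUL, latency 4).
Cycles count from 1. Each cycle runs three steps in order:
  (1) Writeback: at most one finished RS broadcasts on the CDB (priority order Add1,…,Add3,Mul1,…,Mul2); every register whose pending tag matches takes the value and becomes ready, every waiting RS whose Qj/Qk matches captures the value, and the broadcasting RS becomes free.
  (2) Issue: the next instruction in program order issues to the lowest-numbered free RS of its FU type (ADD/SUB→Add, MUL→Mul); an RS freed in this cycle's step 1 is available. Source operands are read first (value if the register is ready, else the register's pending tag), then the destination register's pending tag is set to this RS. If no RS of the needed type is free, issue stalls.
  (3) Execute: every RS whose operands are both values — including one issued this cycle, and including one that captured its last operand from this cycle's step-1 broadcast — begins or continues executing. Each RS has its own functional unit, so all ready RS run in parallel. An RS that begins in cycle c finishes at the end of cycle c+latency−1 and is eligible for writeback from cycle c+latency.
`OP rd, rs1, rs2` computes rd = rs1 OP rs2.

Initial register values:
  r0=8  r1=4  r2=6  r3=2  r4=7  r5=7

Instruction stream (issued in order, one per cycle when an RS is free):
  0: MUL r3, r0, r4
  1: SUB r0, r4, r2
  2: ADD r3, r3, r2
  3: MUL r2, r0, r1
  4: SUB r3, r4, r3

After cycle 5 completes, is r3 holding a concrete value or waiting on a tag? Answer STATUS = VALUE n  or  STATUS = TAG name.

cycle 1: issue MUL r3<-Mul1 // r0:8,r1:4,r2:6,r3:Mul1,r4:7,r5:7
cycle 2: issue SUB r0<-Add1 // r0:Add1,r1:4,r2:6,r3:Mul1,r4:7,r5:7
cycle 3: issue ADD r3<-Add2 // r0:Add1,r1:4,r2:6,r3:Add2,r4:7,r5:7
cycle 4: CDB Add1=1; issue MUL r2<-Mul2 // r0:1,r1:4,r2:Mul2,r3:Add2,r4:7,r5:7
cycle 5: CDB Mul1=56; issue SUB r3<-Add1 // r0:1,r1:4,r2:Mul2,r3:Add1,r4:7,r5:7

STATUS = TAG Add1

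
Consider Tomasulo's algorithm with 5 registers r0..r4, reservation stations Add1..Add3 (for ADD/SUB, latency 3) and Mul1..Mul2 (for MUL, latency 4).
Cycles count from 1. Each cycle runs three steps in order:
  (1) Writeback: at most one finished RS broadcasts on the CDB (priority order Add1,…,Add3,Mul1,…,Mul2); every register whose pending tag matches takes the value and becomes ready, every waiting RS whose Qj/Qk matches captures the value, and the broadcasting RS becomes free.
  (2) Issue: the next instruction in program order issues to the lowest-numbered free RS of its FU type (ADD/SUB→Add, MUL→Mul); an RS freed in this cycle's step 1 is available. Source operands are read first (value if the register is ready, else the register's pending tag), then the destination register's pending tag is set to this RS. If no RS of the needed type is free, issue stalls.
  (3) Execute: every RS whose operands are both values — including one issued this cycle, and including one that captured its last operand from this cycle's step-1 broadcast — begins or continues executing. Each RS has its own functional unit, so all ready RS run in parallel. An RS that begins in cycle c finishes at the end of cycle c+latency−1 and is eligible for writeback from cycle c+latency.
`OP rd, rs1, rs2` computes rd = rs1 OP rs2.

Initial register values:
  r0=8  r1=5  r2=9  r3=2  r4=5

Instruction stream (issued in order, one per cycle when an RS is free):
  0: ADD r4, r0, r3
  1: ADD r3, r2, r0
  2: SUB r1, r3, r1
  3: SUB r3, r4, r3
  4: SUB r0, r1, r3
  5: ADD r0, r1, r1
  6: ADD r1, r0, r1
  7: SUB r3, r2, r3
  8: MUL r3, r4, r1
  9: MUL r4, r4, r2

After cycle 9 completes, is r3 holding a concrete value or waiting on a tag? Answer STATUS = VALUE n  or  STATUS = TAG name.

  c1: issue ADD r4<-Add1  regs: r0:8,r1:5,r2:9,r3:2,r4:Add1
  c2: issue ADD r3<-Add2  regs: r0:8,r1:5,r2:9,r3:Add2,r4:Add1
  c3: issue SUB r1<-Add3  regs: r0:8,r1:Add3,r2:9,r3:Add2,r4:Add1
  c4: CDB Add1=10; issue SUB r3<-Add1  regs: r0:8,r1:Add3,r2:9,r3:Add1,r4:10
  c5: CDB Add2=17; issue SUB r0<-Add2  regs: r0:Add2,r1:Add3,r2:9,r3:Add1,r4:10
  c6: stall  regs: r0:Add2,r1:Add3,r2:9,r3:Add1,r4:10
  c7: stall  regs: r0:Add2,r1:Add3,r2:9,r3:Add1,r4:10
  c8: CDB Add1=-7; issue ADD r0<-Add1  regs: r0:Add1,r1:Add3,r2:9,r3:-7,r4:10
  c9: CDB Add3=12; issue ADD r1<-Add3  regs: r0:Add1,r1:Add3,r2:9,r3:-7,r4:10

STATUS = VALUE -7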